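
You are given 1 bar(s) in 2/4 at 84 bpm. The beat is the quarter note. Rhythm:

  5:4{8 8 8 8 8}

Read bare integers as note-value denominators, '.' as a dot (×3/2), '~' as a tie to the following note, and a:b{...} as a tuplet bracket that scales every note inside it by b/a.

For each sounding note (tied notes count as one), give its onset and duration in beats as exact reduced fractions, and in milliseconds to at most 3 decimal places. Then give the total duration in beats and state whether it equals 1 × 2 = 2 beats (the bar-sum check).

1) 0.0ms=0b +285.714ms=2/5b
2) 285.714ms=2/5b +285.714ms=2/5b
3) 571.429ms=4/5b +285.714ms=2/5b
4) 857.143ms=6/5b +285.714ms=2/5b
5) 1142.857ms=8/5b +285.714ms=2/5b
Σ=2b of 2 (84bpm 2/4) — PASS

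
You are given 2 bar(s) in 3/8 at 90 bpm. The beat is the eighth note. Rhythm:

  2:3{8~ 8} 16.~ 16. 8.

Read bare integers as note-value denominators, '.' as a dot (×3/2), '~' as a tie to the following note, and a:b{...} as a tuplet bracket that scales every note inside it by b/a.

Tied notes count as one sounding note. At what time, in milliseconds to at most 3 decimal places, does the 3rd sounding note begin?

note 3 onset = 9/2b = 3000.0ms

1. 0.0ms @ 0 + 2000.0ms (3)
2. 2000.0ms @ 3 + 1000.0ms (3/2)
3. 3000.0ms @ 9/2 + 1000.0ms (3/2)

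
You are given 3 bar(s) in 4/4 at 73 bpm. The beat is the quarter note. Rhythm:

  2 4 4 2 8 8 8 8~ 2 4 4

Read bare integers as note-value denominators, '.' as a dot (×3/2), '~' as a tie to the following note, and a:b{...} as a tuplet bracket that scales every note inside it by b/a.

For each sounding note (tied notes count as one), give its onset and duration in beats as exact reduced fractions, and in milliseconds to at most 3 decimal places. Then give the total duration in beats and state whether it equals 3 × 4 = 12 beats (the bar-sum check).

1) 0.0ms=0b +1643.836ms=2b
2) 1643.836ms=2b +821.918ms=1b
3) 2465.753ms=3b +821.918ms=1b
4) 3287.671ms=4b +1643.836ms=2b
5) 4931.507ms=6b +410.959ms=1/2b
6) 5342.466ms=13/2b +410.959ms=1/2b
7) 5753.425ms=7b +410.959ms=1/2b
8) 6164.384ms=15/2b +2054.795ms=5/2b
9) 8219.178ms=10b +821.918ms=1b
10) 9041.096ms=11b +821.918ms=1b
Σ=12b of 12 (73bpm 4/4) — PASS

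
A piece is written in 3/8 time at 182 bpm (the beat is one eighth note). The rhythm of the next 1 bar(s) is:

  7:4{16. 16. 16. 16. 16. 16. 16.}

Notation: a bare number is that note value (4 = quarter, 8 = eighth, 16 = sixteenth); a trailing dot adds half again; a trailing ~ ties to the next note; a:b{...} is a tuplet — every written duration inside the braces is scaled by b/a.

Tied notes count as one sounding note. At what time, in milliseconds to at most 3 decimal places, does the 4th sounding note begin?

1. 0.0ms @ 0 + 141.287ms (3/7)
2. 141.287ms @ 3/7 + 141.287ms (3/7)
3. 282.575ms @ 6/7 + 141.287ms (3/7)
4. 423.862ms @ 9/7 + 141.287ms (3/7)
5. 565.149ms @ 12/7 + 141.287ms (3/7)
6. 706.436ms @ 15/7 + 141.287ms (3/7)
7. 847.724ms @ 18/7 + 141.287ms (3/7)

note 4 onset = 9/7b = 423.862ms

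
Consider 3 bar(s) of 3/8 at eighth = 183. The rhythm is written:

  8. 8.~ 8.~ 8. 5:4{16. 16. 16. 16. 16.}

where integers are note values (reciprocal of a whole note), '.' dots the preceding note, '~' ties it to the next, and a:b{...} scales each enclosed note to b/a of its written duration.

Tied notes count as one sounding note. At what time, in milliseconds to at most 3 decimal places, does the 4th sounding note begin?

note 4 onset = 33/5b = 2163.934ms

1. 0.0ms @ 0 + 491.803ms (3/2)
2. 491.803ms @ 3/2 + 1475.41ms (9/2)
3. 1967.213ms @ 6 + 196.721ms (3/5)
4. 2163.934ms @ 33/5 + 196.721ms (3/5)
5. 2360.656ms @ 36/5 + 196.721ms (3/5)
6. 2557.377ms @ 39/5 + 196.721ms (3/5)
7. 2754.098ms @ 42/5 + 196.721ms (3/5)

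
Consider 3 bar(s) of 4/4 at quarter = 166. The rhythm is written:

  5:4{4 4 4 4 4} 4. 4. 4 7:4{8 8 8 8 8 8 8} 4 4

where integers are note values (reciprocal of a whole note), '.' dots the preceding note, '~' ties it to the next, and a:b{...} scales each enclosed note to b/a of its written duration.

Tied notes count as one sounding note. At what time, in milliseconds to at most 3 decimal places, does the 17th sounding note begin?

note 17 onset = 11b = 3975.904ms

1. 0.0ms @ 0 + 289.157ms (4/5)
2. 289.157ms @ 4/5 + 289.157ms (4/5)
3. 578.313ms @ 8/5 + 289.157ms (4/5)
4. 867.47ms @ 12/5 + 289.157ms (4/5)
5. 1156.627ms @ 16/5 + 289.157ms (4/5)
6. 1445.783ms @ 4 + 542.169ms (3/2)
7. 1987.952ms @ 11/2 + 542.169ms (3/2)
8. 2530.12ms @ 7 + 361.446ms (1)
9. 2891.566ms @ 8 + 103.27ms (2/7)
10. 2994.836ms @ 58/7 + 103.27ms (2/7)
11. 3098.107ms @ 60/7 + 103.27ms (2/7)
12. 3201.377ms @ 62/7 + 103.27ms (2/7)
13. 3304.647ms @ 64/7 + 103.27ms (2/7)
14. 3407.917ms @ 66/7 + 103.27ms (2/7)
15. 3511.188ms @ 68/7 + 103.27ms (2/7)
16. 3614.458ms @ 10 + 361.446ms (1)
17. 3975.904ms @ 11 + 361.446ms (1)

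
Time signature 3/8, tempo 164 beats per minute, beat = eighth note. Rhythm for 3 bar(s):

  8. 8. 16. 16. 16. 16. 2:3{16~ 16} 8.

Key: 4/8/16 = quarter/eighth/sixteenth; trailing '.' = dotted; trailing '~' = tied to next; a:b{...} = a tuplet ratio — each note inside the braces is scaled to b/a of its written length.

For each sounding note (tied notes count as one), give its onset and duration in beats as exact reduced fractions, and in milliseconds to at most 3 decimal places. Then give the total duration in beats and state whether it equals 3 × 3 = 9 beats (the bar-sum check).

1) 0.0ms=0b +548.78ms=3/2b
2) 548.78ms=3/2b +548.78ms=3/2b
3) 1097.561ms=3b +274.39ms=3/4b
4) 1371.951ms=15/4b +274.39ms=3/4b
5) 1646.341ms=9/2b +274.39ms=3/4b
6) 1920.732ms=21/4b +274.39ms=3/4b
7) 2195.122ms=6b +548.78ms=3/2b
8) 2743.902ms=15/2b +548.78ms=3/2b
Σ=9b of 9 (164bpm 3/8) — PASS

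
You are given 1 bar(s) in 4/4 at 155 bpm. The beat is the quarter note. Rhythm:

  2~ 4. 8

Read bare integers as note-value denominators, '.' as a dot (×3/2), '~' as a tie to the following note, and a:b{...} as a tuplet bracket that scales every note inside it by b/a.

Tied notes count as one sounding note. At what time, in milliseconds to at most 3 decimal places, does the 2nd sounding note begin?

1. 0.0ms @ 0 + 1354.839ms (7/2)
2. 1354.839ms @ 7/2 + 193.548ms (1/2)

note 2 onset = 7/2b = 1354.839ms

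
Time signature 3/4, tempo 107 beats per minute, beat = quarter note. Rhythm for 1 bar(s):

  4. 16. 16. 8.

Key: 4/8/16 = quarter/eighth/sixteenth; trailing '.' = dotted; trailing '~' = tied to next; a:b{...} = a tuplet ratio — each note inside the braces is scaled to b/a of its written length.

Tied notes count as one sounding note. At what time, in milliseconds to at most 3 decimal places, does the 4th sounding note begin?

note 4 onset = 9/4b = 1261.682ms

1. 0.0ms @ 0 + 841.121ms (3/2)
2. 841.121ms @ 3/2 + 210.28ms (3/8)
3. 1051.402ms @ 15/8 + 210.28ms (3/8)
4. 1261.682ms @ 9/4 + 420.561ms (3/4)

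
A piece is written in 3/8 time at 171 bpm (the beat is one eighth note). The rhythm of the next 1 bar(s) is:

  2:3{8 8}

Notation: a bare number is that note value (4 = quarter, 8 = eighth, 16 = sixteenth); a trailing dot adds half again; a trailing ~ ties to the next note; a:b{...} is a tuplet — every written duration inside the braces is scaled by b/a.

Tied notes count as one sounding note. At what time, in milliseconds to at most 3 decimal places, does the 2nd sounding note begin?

note 2 onset = 3/2b = 526.316ms

1. 0.0ms @ 0 + 526.316ms (3/2)
2. 526.316ms @ 3/2 + 526.316ms (3/2)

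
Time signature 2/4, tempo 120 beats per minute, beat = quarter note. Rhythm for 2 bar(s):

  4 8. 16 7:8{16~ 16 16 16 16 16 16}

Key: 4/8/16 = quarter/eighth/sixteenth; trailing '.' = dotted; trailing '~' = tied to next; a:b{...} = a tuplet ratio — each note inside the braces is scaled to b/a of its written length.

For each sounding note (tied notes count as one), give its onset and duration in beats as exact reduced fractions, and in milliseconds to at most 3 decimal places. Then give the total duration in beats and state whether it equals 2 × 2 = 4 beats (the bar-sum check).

1) 0.0ms=0b +500.0ms=1b
2) 500.0ms=1b +375.0ms=3/4b
3) 875.0ms=7/4b +125.0ms=1/4b
4) 1000.0ms=2b +285.714ms=4/7b
5) 1285.714ms=18/7b +142.857ms=2/7b
6) 1428.571ms=20/7b +142.857ms=2/7b
7) 1571.429ms=22/7b +142.857ms=2/7b
8) 1714.286ms=24/7b +142.857ms=2/7b
9) 1857.143ms=26/7b +142.857ms=2/7b
Σ=4b of 4 (120bpm 2/4) — PASS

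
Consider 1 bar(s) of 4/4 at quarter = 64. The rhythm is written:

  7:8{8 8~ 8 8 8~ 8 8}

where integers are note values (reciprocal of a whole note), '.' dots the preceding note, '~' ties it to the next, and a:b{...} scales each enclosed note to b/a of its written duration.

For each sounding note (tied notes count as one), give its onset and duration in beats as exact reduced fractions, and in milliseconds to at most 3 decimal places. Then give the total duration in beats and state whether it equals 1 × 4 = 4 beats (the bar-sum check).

1) 0.0ms=0b +535.714ms=4/7b
2) 535.714ms=4/7b +1071.429ms=8/7b
3) 1607.143ms=12/7b +535.714ms=4/7b
4) 2142.857ms=16/7b +1071.429ms=8/7b
5) 3214.286ms=24/7b +535.714ms=4/7b
Σ=4b of 4 (64bpm 4/4) — PASS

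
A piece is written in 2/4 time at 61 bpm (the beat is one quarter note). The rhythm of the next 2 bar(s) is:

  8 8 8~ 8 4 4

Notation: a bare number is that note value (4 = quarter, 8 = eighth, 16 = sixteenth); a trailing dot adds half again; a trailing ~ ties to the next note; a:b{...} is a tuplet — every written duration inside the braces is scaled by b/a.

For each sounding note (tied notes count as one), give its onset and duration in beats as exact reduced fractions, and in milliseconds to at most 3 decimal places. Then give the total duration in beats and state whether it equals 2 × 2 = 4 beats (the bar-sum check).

1) 0.0ms=0b +491.803ms=1/2b
2) 491.803ms=1/2b +491.803ms=1/2b
3) 983.607ms=1b +983.607ms=1b
4) 1967.213ms=2b +983.607ms=1b
5) 2950.82ms=3b +983.607ms=1b
Σ=4b of 4 (61bpm 2/4) — PASS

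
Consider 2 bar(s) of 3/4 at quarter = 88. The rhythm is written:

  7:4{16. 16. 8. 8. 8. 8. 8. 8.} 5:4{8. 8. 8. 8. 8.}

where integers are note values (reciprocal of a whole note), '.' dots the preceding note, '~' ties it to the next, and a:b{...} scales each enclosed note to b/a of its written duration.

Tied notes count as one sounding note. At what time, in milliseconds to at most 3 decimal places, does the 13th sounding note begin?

1. 0.0ms @ 0 + 146.104ms (3/14)
2. 146.104ms @ 3/14 + 146.104ms (3/14)
3. 292.208ms @ 3/7 + 292.208ms (3/7)
4. 584.416ms @ 6/7 + 292.208ms (3/7)
5. 876.623ms @ 9/7 + 292.208ms (3/7)
6. 1168.831ms @ 12/7 + 292.208ms (3/7)
7. 1461.039ms @ 15/7 + 292.208ms (3/7)
8. 1753.247ms @ 18/7 + 292.208ms (3/7)
9. 2045.455ms @ 3 + 409.091ms (3/5)
10. 2454.545ms @ 18/5 + 409.091ms (3/5)
11. 2863.636ms @ 21/5 + 409.091ms (3/5)
12. 3272.727ms @ 24/5 + 409.091ms (3/5)
13. 3681.818ms @ 27/5 + 409.091ms (3/5)

note 13 onset = 27/5b = 3681.818ms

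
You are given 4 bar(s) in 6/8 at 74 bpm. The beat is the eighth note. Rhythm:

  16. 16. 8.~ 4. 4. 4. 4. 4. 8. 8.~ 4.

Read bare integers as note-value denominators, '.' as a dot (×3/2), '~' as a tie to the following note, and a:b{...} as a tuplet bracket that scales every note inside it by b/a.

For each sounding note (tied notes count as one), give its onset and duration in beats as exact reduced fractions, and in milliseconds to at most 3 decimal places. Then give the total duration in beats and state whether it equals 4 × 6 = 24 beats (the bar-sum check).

1) 0.0ms=0b +608.108ms=3/4b
2) 608.108ms=3/4b +608.108ms=3/4b
3) 1216.216ms=3/2b +3648.649ms=9/2b
4) 4864.865ms=6b +2432.432ms=3b
5) 7297.297ms=9b +2432.432ms=3b
6) 9729.73ms=12b +2432.432ms=3b
7) 12162.162ms=15b +2432.432ms=3b
8) 14594.595ms=18b +1216.216ms=3/2b
9) 15810.811ms=39/2b +3648.649ms=9/2b
Σ=24b of 24 (74bpm 6/8) — PASS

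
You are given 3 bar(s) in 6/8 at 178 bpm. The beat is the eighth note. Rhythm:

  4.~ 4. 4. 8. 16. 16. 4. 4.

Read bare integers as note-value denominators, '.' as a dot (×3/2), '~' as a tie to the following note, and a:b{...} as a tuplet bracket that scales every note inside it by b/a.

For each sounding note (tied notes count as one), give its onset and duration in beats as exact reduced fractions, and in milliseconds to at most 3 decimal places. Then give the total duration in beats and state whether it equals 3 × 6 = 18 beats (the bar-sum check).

1) 0.0ms=0b +2022.472ms=6b
2) 2022.472ms=6b +1011.236ms=3b
3) 3033.708ms=9b +505.618ms=3/2b
4) 3539.326ms=21/2b +252.809ms=3/4b
5) 3792.135ms=45/4b +252.809ms=3/4b
6) 4044.944ms=12b +1011.236ms=3b
7) 5056.18ms=15b +1011.236ms=3b
Σ=18b of 18 (178bpm 6/8) — PASS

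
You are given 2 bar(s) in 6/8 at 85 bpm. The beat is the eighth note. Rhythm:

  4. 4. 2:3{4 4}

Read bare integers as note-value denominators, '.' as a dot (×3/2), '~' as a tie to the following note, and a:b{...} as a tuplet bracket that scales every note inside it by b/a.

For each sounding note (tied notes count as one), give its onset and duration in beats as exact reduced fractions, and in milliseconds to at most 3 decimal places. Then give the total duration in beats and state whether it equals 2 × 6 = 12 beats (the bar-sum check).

1) 0.0ms=0b +2117.647ms=3b
2) 2117.647ms=3b +2117.647ms=3b
3) 4235.294ms=6b +2117.647ms=3b
4) 6352.941ms=9b +2117.647ms=3b
Σ=12b of 12 (85bpm 6/8) — PASS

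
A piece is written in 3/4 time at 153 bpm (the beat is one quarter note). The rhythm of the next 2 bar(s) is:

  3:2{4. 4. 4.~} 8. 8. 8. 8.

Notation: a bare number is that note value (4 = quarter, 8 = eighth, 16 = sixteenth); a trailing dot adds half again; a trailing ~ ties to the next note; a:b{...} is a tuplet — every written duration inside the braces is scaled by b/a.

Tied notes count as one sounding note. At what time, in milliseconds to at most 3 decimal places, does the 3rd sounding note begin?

1. 0.0ms @ 0 + 392.157ms (1)
2. 392.157ms @ 1 + 392.157ms (1)
3. 784.314ms @ 2 + 686.275ms (7/4)
4. 1470.588ms @ 15/4 + 294.118ms (3/4)
5. 1764.706ms @ 9/2 + 294.118ms (3/4)
6. 2058.824ms @ 21/4 + 294.118ms (3/4)

note 3 onset = 2b = 784.314ms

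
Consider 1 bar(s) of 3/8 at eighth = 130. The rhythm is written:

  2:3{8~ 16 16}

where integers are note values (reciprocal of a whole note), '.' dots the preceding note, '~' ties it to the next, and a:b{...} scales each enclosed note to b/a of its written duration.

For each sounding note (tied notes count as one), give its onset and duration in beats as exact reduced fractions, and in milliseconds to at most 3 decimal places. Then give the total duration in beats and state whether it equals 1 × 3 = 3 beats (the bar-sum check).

1) 0.0ms=0b +1038.462ms=9/4b
2) 1038.462ms=9/4b +346.154ms=3/4b
Σ=3b of 3 (130bpm 3/8) — PASS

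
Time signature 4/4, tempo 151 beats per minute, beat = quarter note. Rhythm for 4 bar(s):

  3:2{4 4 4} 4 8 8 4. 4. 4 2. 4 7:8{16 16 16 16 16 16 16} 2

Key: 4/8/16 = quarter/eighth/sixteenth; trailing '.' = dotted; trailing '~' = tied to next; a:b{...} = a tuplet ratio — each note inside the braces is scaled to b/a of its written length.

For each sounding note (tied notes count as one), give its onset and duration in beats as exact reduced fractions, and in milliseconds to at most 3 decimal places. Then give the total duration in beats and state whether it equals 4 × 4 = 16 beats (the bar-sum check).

1) 0.0ms=0b +264.901ms=2/3b
2) 264.901ms=2/3b +264.901ms=2/3b
3) 529.801ms=4/3b +264.901ms=2/3b
4) 794.702ms=2b +397.351ms=1b
5) 1192.053ms=3b +198.675ms=1/2b
6) 1390.728ms=7/2b +198.675ms=1/2b
7) 1589.404ms=4b +596.026ms=3/2b
8) 2185.43ms=11/2b +596.026ms=3/2b
9) 2781.457ms=7b +397.351ms=1b
10) 3178.808ms=8b +1192.053ms=3b
11) 4370.861ms=11b +397.351ms=1b
12) 4768.212ms=12b +113.529ms=2/7b
13) 4881.741ms=86/7b +113.529ms=2/7b
14) 4995.27ms=88/7b +113.529ms=2/7b
15) 5108.798ms=90/7b +113.529ms=2/7b
16) 5222.327ms=92/7b +113.529ms=2/7b
17) 5335.856ms=94/7b +113.529ms=2/7b
18) 5449.385ms=96/7b +113.529ms=2/7b
19) 5562.914ms=14b +794.702ms=2b
Σ=16b of 16 (151bpm 4/4) — PASS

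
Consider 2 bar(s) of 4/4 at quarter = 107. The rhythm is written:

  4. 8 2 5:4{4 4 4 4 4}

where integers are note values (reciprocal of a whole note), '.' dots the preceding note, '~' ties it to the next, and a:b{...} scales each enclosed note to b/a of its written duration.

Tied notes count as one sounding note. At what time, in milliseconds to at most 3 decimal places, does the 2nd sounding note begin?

note 2 onset = 3/2b = 841.121ms

1. 0.0ms @ 0 + 841.121ms (3/2)
2. 841.121ms @ 3/2 + 280.374ms (1/2)
3. 1121.495ms @ 2 + 1121.495ms (2)
4. 2242.991ms @ 4 + 448.598ms (4/5)
5. 2691.589ms @ 24/5 + 448.598ms (4/5)
6. 3140.187ms @ 28/5 + 448.598ms (4/5)
7. 3588.785ms @ 32/5 + 448.598ms (4/5)
8. 4037.383ms @ 36/5 + 448.598ms (4/5)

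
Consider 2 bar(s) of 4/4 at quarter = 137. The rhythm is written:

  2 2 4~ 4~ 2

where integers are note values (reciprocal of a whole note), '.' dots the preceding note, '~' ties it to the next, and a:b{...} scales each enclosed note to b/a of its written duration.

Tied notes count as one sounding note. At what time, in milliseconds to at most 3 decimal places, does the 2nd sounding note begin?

note 2 onset = 2b = 875.912ms

1. 0.0ms @ 0 + 875.912ms (2)
2. 875.912ms @ 2 + 875.912ms (2)
3. 1751.825ms @ 4 + 1751.825ms (4)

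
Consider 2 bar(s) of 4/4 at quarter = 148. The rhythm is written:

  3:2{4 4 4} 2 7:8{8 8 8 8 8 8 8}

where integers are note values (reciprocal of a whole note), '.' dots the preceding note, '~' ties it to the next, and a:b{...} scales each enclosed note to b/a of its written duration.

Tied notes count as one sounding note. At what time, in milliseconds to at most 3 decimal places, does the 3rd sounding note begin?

note 3 onset = 4/3b = 540.541ms

1. 0.0ms @ 0 + 270.27ms (2/3)
2. 270.27ms @ 2/3 + 270.27ms (2/3)
3. 540.541ms @ 4/3 + 270.27ms (2/3)
4. 810.811ms @ 2 + 810.811ms (2)
5. 1621.622ms @ 4 + 231.66ms (4/7)
6. 1853.282ms @ 32/7 + 231.66ms (4/7)
7. 2084.942ms @ 36/7 + 231.66ms (4/7)
8. 2316.602ms @ 40/7 + 231.66ms (4/7)
9. 2548.263ms @ 44/7 + 231.66ms (4/7)
10. 2779.923ms @ 48/7 + 231.66ms (4/7)
11. 3011.583ms @ 52/7 + 231.66ms (4/7)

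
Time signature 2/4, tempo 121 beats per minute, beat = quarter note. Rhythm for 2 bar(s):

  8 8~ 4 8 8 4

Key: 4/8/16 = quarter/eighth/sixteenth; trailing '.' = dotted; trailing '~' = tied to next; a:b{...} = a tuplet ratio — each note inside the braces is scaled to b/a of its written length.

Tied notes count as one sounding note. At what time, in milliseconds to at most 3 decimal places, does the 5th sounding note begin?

note 5 onset = 3b = 1487.603ms

1. 0.0ms @ 0 + 247.934ms (1/2)
2. 247.934ms @ 1/2 + 743.802ms (3/2)
3. 991.736ms @ 2 + 247.934ms (1/2)
4. 1239.669ms @ 5/2 + 247.934ms (1/2)
5. 1487.603ms @ 3 + 495.868ms (1)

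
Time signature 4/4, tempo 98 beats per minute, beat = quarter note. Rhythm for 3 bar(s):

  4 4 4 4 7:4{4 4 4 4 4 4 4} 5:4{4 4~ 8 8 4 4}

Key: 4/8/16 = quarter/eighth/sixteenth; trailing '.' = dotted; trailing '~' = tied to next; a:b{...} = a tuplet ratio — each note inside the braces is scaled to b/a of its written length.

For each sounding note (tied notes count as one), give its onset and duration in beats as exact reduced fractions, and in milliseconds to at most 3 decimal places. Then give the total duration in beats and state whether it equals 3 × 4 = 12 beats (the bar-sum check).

1) 0.0ms=0b +612.245ms=1b
2) 612.245ms=1b +612.245ms=1b
3) 1224.49ms=2b +612.245ms=1b
4) 1836.735ms=3b +612.245ms=1b
5) 2448.98ms=4b +349.854ms=4/7b
6) 2798.834ms=32/7b +349.854ms=4/7b
7) 3148.688ms=36/7b +349.854ms=4/7b
8) 3498.542ms=40/7b +349.854ms=4/7b
9) 3848.397ms=44/7b +349.854ms=4/7b
10) 4198.251ms=48/7b +349.854ms=4/7b
11) 4548.105ms=52/7b +349.854ms=4/7b
12) 4897.959ms=8b +489.796ms=4/5b
13) 5387.755ms=44/5b +734.694ms=6/5b
14) 6122.449ms=10b +244.898ms=2/5b
15) 6367.347ms=52/5b +489.796ms=4/5b
16) 6857.143ms=56/5b +489.796ms=4/5b
Σ=12b of 12 (98bpm 4/4) — PASS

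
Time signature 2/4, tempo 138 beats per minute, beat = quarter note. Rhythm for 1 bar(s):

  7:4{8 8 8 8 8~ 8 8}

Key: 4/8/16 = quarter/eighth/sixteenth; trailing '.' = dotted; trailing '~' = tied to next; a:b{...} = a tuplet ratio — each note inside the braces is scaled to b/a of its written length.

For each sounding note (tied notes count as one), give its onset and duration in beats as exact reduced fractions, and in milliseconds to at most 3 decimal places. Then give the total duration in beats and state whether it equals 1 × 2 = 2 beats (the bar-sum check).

1) 0.0ms=0b +124.224ms=2/7b
2) 124.224ms=2/7b +124.224ms=2/7b
3) 248.447ms=4/7b +124.224ms=2/7b
4) 372.671ms=6/7b +124.224ms=2/7b
5) 496.894ms=8/7b +248.447ms=4/7b
6) 745.342ms=12/7b +124.224ms=2/7b
Σ=2b of 2 (138bpm 2/4) — PASS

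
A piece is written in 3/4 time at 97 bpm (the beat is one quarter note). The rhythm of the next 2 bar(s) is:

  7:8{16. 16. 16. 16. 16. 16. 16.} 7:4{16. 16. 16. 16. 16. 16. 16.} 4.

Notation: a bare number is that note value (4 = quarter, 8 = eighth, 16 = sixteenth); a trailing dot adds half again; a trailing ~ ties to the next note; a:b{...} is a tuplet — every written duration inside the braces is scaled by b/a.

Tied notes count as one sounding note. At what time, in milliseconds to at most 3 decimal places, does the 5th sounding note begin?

note 5 onset = 12/7b = 1060.383ms

1. 0.0ms @ 0 + 265.096ms (3/7)
2. 265.096ms @ 3/7 + 265.096ms (3/7)
3. 530.191ms @ 6/7 + 265.096ms (3/7)
4. 795.287ms @ 9/7 + 265.096ms (3/7)
5. 1060.383ms @ 12/7 + 265.096ms (3/7)
6. 1325.479ms @ 15/7 + 265.096ms (3/7)
7. 1590.574ms @ 18/7 + 265.096ms (3/7)
8. 1855.67ms @ 3 + 132.548ms (3/14)
9. 1988.218ms @ 45/14 + 132.548ms (3/14)
10. 2120.766ms @ 24/7 + 132.548ms (3/14)
11. 2253.314ms @ 51/14 + 132.548ms (3/14)
12. 2385.862ms @ 27/7 + 132.548ms (3/14)
13. 2518.409ms @ 57/14 + 132.548ms (3/14)
14. 2650.957ms @ 30/7 + 132.548ms (3/14)
15. 2783.505ms @ 9/2 + 927.835ms (3/2)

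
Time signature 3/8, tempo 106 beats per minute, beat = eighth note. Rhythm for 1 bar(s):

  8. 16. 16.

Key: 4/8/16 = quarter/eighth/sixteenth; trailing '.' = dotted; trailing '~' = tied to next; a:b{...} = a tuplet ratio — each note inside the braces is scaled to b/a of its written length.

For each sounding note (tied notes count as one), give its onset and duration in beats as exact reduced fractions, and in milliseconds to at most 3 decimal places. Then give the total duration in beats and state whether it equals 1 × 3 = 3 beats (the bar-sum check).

1) 0.0ms=0b +849.057ms=3/2b
2) 849.057ms=3/2b +424.528ms=3/4b
3) 1273.585ms=9/4b +424.528ms=3/4b
Σ=3b of 3 (106bpm 3/8) — PASS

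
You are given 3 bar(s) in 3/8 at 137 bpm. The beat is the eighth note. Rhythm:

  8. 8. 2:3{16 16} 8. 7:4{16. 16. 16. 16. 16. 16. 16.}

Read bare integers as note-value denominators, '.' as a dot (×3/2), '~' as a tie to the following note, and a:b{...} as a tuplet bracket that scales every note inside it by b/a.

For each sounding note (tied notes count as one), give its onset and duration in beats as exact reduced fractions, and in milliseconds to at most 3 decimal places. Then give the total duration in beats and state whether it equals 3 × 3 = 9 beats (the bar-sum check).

1) 0.0ms=0b +656.934ms=3/2b
2) 656.934ms=3/2b +656.934ms=3/2b
3) 1313.869ms=3b +328.467ms=3/4b
4) 1642.336ms=15/4b +328.467ms=3/4b
5) 1970.803ms=9/2b +656.934ms=3/2b
6) 2627.737ms=6b +187.696ms=3/7b
7) 2815.433ms=45/7b +187.696ms=3/7b
8) 3003.128ms=48/7b +187.696ms=3/7b
9) 3190.824ms=51/7b +187.696ms=3/7b
10) 3378.519ms=54/7b +187.696ms=3/7b
11) 3566.215ms=57/7b +187.696ms=3/7b
12) 3753.91ms=60/7b +187.696ms=3/7b
Σ=9b of 9 (137bpm 3/8) — PASS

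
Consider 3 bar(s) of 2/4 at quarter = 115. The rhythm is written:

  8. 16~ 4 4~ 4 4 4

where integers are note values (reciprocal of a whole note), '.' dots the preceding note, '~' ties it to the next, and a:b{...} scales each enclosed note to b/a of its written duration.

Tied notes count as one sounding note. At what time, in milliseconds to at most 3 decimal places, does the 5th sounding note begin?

note 5 onset = 5b = 2608.696ms

1. 0.0ms @ 0 + 391.304ms (3/4)
2. 391.304ms @ 3/4 + 652.174ms (5/4)
3. 1043.478ms @ 2 + 1043.478ms (2)
4. 2086.957ms @ 4 + 521.739ms (1)
5. 2608.696ms @ 5 + 521.739ms (1)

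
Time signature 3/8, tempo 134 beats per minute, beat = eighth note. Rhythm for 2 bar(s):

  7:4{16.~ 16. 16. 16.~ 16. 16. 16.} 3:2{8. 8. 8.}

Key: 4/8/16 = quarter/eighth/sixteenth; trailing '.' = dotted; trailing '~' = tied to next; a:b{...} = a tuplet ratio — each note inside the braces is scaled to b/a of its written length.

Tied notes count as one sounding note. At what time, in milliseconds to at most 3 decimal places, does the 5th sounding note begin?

note 5 onset = 18/7b = 1151.386ms

1. 0.0ms @ 0 + 383.795ms (6/7)
2. 383.795ms @ 6/7 + 191.898ms (3/7)
3. 575.693ms @ 9/7 + 383.795ms (6/7)
4. 959.488ms @ 15/7 + 191.898ms (3/7)
5. 1151.386ms @ 18/7 + 191.898ms (3/7)
6. 1343.284ms @ 3 + 447.761ms (1)
7. 1791.045ms @ 4 + 447.761ms (1)
8. 2238.806ms @ 5 + 447.761ms (1)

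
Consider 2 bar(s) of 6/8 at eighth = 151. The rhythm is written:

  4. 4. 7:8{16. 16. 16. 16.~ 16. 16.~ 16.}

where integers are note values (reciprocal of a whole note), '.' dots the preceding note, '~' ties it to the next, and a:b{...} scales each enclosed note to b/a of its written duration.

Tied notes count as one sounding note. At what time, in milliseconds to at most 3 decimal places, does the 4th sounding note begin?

1. 0.0ms @ 0 + 1192.053ms (3)
2. 1192.053ms @ 3 + 1192.053ms (3)
3. 2384.106ms @ 6 + 340.587ms (6/7)
4. 2724.693ms @ 48/7 + 340.587ms (6/7)
5. 3065.279ms @ 54/7 + 340.587ms (6/7)
6. 3405.866ms @ 60/7 + 681.173ms (12/7)
7. 4087.039ms @ 72/7 + 681.173ms (12/7)

note 4 onset = 48/7b = 2724.693ms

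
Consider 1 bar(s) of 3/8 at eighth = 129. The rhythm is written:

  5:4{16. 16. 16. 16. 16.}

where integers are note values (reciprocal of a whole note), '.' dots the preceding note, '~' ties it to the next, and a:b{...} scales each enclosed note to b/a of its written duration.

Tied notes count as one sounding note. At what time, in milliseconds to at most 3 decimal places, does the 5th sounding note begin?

1. 0.0ms @ 0 + 279.07ms (3/5)
2. 279.07ms @ 3/5 + 279.07ms (3/5)
3. 558.14ms @ 6/5 + 279.07ms (3/5)
4. 837.209ms @ 9/5 + 279.07ms (3/5)
5. 1116.279ms @ 12/5 + 279.07ms (3/5)

note 5 onset = 12/5b = 1116.279ms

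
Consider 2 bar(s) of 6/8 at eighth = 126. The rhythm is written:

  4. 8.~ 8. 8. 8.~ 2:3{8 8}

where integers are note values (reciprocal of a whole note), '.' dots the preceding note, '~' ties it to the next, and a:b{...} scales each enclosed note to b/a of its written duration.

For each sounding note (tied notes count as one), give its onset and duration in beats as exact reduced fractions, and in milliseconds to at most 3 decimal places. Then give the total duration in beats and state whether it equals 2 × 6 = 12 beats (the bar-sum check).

1) 0.0ms=0b +1428.571ms=3b
2) 1428.571ms=3b +1428.571ms=3b
3) 2857.143ms=6b +714.286ms=3/2b
4) 3571.429ms=15/2b +1428.571ms=3b
5) 5000.0ms=21/2b +714.286ms=3/2b
Σ=12b of 12 (126bpm 6/8) — PASS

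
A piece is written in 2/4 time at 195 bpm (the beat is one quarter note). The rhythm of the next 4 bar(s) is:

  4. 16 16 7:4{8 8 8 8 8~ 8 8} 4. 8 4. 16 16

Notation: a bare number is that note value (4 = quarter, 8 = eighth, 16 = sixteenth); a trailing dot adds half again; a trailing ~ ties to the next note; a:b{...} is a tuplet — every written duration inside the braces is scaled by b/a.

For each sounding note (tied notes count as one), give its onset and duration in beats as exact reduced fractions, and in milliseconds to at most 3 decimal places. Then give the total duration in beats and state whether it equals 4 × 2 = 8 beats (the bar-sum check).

1) 0.0ms=0b +461.538ms=3/2b
2) 461.538ms=3/2b +76.923ms=1/4b
3) 538.462ms=7/4b +76.923ms=1/4b
4) 615.385ms=2b +87.912ms=2/7b
5) 703.297ms=16/7b +87.912ms=2/7b
6) 791.209ms=18/7b +87.912ms=2/7b
7) 879.121ms=20/7b +87.912ms=2/7b
8) 967.033ms=22/7b +175.824ms=4/7b
9) 1142.857ms=26/7b +87.912ms=2/7b
10) 1230.769ms=4b +461.538ms=3/2b
11) 1692.308ms=11/2b +153.846ms=1/2b
12) 1846.154ms=6b +461.538ms=3/2b
13) 2307.692ms=15/2b +76.923ms=1/4b
14) 2384.615ms=31/4b +76.923ms=1/4b
Σ=8b of 8 (195bpm 2/4) — PASS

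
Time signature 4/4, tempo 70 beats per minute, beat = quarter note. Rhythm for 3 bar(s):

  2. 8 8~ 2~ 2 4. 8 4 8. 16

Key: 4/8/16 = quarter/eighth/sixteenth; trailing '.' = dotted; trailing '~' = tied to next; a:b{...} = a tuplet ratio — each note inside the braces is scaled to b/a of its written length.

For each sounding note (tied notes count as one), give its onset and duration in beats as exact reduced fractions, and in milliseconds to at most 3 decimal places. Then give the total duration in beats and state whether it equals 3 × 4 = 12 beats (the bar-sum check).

1) 0.0ms=0b +2571.429ms=3b
2) 2571.429ms=3b +428.571ms=1/2b
3) 3000.0ms=7/2b +3857.143ms=9/2b
4) 6857.143ms=8b +1285.714ms=3/2b
5) 8142.857ms=19/2b +428.571ms=1/2b
6) 8571.429ms=10b +857.143ms=1b
7) 9428.571ms=11b +642.857ms=3/4b
8) 10071.429ms=47/4b +214.286ms=1/4b
Σ=12b of 12 (70bpm 4/4) — PASS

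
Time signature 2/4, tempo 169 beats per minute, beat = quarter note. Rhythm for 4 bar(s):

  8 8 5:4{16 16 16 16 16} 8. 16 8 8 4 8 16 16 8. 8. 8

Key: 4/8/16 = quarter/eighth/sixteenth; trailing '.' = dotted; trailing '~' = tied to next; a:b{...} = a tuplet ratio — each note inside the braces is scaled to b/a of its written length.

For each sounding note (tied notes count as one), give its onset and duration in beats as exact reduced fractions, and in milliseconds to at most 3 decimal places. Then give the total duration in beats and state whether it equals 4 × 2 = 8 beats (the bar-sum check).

1) 0.0ms=0b +177.515ms=1/2b
2) 177.515ms=1/2b +177.515ms=1/2b
3) 355.03ms=1b +71.006ms=1/5b
4) 426.036ms=6/5b +71.006ms=1/5b
5) 497.041ms=7/5b +71.006ms=1/5b
6) 568.047ms=8/5b +71.006ms=1/5b
7) 639.053ms=9/5b +71.006ms=1/5b
8) 710.059ms=2b +266.272ms=3/4b
9) 976.331ms=11/4b +88.757ms=1/4b
10) 1065.089ms=3b +177.515ms=1/2b
11) 1242.604ms=7/2b +177.515ms=1/2b
12) 1420.118ms=4b +355.03ms=1b
13) 1775.148ms=5b +177.515ms=1/2b
14) 1952.663ms=11/2b +88.757ms=1/4b
15) 2041.42ms=23/4b +88.757ms=1/4b
16) 2130.178ms=6b +266.272ms=3/4b
17) 2396.45ms=27/4b +266.272ms=3/4b
18) 2662.722ms=15/2b +177.515ms=1/2b
Σ=8b of 8 (169bpm 2/4) — PASS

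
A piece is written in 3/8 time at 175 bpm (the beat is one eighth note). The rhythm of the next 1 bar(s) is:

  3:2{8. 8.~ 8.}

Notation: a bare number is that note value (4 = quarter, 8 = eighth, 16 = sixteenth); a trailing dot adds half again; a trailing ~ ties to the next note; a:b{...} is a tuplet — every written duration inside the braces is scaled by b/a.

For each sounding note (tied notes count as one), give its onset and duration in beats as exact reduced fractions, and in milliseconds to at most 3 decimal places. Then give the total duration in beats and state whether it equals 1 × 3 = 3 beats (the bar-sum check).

1) 0.0ms=0b +342.857ms=1b
2) 342.857ms=1b +685.714ms=2b
Σ=3b of 3 (175bpm 3/8) — PASS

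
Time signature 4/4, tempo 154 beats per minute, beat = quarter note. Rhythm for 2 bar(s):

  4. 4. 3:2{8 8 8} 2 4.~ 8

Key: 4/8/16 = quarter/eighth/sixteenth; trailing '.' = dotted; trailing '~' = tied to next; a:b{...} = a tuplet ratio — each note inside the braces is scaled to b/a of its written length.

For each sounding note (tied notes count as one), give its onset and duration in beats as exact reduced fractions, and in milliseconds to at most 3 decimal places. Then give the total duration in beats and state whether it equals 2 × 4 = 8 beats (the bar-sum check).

1) 0.0ms=0b +584.416ms=3/2b
2) 584.416ms=3/2b +584.416ms=3/2b
3) 1168.831ms=3b +129.87ms=1/3b
4) 1298.701ms=10/3b +129.87ms=1/3b
5) 1428.571ms=11/3b +129.87ms=1/3b
6) 1558.442ms=4b +779.221ms=2b
7) 2337.662ms=6b +779.221ms=2b
Σ=8b of 8 (154bpm 4/4) — PASS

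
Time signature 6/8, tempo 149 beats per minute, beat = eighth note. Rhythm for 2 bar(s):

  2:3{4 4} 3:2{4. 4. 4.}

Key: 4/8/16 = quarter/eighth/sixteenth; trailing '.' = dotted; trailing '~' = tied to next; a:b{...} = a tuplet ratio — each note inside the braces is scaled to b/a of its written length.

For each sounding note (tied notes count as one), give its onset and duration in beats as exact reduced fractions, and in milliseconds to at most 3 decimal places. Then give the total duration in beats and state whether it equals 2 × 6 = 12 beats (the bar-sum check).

1) 0.0ms=0b +1208.054ms=3b
2) 1208.054ms=3b +1208.054ms=3b
3) 2416.107ms=6b +805.369ms=2b
4) 3221.477ms=8b +805.369ms=2b
5) 4026.846ms=10b +805.369ms=2b
Σ=12b of 12 (149bpm 6/8) — PASS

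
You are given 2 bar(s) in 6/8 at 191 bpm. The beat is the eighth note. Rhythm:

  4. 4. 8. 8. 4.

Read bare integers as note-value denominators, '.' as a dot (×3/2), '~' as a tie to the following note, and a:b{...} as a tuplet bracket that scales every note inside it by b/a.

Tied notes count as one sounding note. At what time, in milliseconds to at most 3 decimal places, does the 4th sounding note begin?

note 4 onset = 15/2b = 2356.021ms

1. 0.0ms @ 0 + 942.408ms (3)
2. 942.408ms @ 3 + 942.408ms (3)
3. 1884.817ms @ 6 + 471.204ms (3/2)
4. 2356.021ms @ 15/2 + 471.204ms (3/2)
5. 2827.225ms @ 9 + 942.408ms (3)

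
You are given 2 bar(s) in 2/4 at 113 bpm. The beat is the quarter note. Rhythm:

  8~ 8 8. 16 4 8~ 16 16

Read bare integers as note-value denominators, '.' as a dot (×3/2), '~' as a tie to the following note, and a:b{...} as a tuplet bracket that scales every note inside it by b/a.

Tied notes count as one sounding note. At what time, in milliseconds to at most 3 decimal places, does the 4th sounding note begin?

note 4 onset = 2b = 1061.947ms

1. 0.0ms @ 0 + 530.973ms (1)
2. 530.973ms @ 1 + 398.23ms (3/4)
3. 929.204ms @ 7/4 + 132.743ms (1/4)
4. 1061.947ms @ 2 + 530.973ms (1)
5. 1592.92ms @ 3 + 398.23ms (3/4)
6. 1991.15ms @ 15/4 + 132.743ms (1/4)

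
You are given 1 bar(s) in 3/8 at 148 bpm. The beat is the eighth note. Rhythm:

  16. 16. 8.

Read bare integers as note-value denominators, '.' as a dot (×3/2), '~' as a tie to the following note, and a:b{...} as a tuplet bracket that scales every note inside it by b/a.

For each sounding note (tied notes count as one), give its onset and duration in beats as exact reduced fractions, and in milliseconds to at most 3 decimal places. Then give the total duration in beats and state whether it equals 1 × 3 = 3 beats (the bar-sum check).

1) 0.0ms=0b +304.054ms=3/4b
2) 304.054ms=3/4b +304.054ms=3/4b
3) 608.108ms=3/2b +608.108ms=3/2b
Σ=3b of 3 (148bpm 3/8) — PASS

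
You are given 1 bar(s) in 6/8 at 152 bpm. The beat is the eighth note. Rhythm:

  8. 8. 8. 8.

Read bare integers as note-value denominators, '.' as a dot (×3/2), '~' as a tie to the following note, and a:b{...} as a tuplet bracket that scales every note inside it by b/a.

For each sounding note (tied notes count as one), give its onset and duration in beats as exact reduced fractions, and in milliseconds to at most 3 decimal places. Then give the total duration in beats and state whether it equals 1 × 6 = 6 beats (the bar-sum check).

1) 0.0ms=0b +592.105ms=3/2b
2) 592.105ms=3/2b +592.105ms=3/2b
3) 1184.211ms=3b +592.105ms=3/2b
4) 1776.316ms=9/2b +592.105ms=3/2b
Σ=6b of 6 (152bpm 6/8) — PASS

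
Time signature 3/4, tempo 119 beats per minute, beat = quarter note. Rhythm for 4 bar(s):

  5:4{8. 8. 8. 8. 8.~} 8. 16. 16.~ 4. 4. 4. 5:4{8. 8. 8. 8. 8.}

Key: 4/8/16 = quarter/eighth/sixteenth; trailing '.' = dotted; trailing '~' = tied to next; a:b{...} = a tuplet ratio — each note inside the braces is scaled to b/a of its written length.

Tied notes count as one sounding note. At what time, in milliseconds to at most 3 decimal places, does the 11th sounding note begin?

1. 0.0ms @ 0 + 302.521ms (3/5)
2. 302.521ms @ 3/5 + 302.521ms (3/5)
3. 605.042ms @ 6/5 + 302.521ms (3/5)
4. 907.563ms @ 9/5 + 302.521ms (3/5)
5. 1210.084ms @ 12/5 + 680.672ms (27/20)
6. 1890.756ms @ 15/4 + 189.076ms (3/8)
7. 2079.832ms @ 33/8 + 945.378ms (15/8)
8. 3025.21ms @ 6 + 756.303ms (3/2)
9. 3781.513ms @ 15/2 + 756.303ms (3/2)
10. 4537.815ms @ 9 + 302.521ms (3/5)
11. 4840.336ms @ 48/5 + 302.521ms (3/5)
12. 5142.857ms @ 51/5 + 302.521ms (3/5)
13. 5445.378ms @ 54/5 + 302.521ms (3/5)
14. 5747.899ms @ 57/5 + 302.521ms (3/5)

note 11 onset = 48/5b = 4840.336ms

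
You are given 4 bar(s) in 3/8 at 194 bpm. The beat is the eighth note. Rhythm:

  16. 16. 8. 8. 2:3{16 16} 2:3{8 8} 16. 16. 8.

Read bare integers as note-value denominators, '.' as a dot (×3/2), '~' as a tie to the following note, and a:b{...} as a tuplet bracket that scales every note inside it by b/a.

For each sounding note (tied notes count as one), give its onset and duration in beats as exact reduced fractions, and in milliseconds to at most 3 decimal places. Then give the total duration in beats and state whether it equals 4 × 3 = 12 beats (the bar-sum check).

1) 0.0ms=0b +231.959ms=3/4b
2) 231.959ms=3/4b +231.959ms=3/4b
3) 463.918ms=3/2b +463.918ms=3/2b
4) 927.835ms=3b +463.918ms=3/2b
5) 1391.753ms=9/2b +231.959ms=3/4b
6) 1623.711ms=21/4b +231.959ms=3/4b
7) 1855.67ms=6b +463.918ms=3/2b
8) 2319.588ms=15/2b +463.918ms=3/2b
9) 2783.505ms=9b +231.959ms=3/4b
10) 3015.464ms=39/4b +231.959ms=3/4b
11) 3247.423ms=21/2b +463.918ms=3/2b
Σ=12b of 12 (194bpm 3/8) — PASS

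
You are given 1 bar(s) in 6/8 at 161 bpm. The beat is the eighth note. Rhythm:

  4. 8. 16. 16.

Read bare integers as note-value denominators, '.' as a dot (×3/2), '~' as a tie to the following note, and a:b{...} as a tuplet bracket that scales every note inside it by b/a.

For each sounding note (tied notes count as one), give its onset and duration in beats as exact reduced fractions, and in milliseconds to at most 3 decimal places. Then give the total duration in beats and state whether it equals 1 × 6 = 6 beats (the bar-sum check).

1) 0.0ms=0b +1118.012ms=3b
2) 1118.012ms=3b +559.006ms=3/2b
3) 1677.019ms=9/2b +279.503ms=3/4b
4) 1956.522ms=21/4b +279.503ms=3/4b
Σ=6b of 6 (161bpm 6/8) — PASS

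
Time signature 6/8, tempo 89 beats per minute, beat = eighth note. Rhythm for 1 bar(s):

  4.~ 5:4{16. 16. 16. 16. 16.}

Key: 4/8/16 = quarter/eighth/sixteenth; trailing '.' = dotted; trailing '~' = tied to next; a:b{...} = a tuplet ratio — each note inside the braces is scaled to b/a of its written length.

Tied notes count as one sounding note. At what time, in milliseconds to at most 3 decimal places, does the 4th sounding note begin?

note 4 onset = 24/5b = 3235.955ms

1. 0.0ms @ 0 + 2426.966ms (18/5)
2. 2426.966ms @ 18/5 + 404.494ms (3/5)
3. 2831.461ms @ 21/5 + 404.494ms (3/5)
4. 3235.955ms @ 24/5 + 404.494ms (3/5)
5. 3640.449ms @ 27/5 + 404.494ms (3/5)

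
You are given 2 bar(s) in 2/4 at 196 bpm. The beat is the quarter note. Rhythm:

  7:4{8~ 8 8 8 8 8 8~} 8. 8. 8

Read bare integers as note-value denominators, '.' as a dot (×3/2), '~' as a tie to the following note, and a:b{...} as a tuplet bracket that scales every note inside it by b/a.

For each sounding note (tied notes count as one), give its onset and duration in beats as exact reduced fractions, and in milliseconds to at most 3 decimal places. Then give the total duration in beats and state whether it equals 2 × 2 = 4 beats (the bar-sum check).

1) 0.0ms=0b +174.927ms=4/7b
2) 174.927ms=4/7b +87.464ms=2/7b
3) 262.391ms=6/7b +87.464ms=2/7b
4) 349.854ms=8/7b +87.464ms=2/7b
5) 437.318ms=10/7b +87.464ms=2/7b
6) 524.781ms=12/7b +317.055ms=29/28b
7) 841.837ms=11/4b +229.592ms=3/4b
8) 1071.429ms=7/2b +153.061ms=1/2b
Σ=4b of 4 (196bpm 2/4) — PASS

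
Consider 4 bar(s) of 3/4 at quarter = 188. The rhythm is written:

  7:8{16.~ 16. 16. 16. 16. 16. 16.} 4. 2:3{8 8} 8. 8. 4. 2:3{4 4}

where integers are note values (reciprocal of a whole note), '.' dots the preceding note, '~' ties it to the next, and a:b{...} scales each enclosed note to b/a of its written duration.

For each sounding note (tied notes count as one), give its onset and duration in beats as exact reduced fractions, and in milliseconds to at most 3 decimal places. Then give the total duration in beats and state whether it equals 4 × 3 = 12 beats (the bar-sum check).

1) 0.0ms=0b +273.556ms=6/7b
2) 273.556ms=6/7b +136.778ms=3/7b
3) 410.334ms=9/7b +136.778ms=3/7b
4) 547.112ms=12/7b +136.778ms=3/7b
5) 683.891ms=15/7b +136.778ms=3/7b
6) 820.669ms=18/7b +136.778ms=3/7b
7) 957.447ms=3b +478.723ms=3/2b
8) 1436.17ms=9/2b +239.362ms=3/4b
9) 1675.532ms=21/4b +239.362ms=3/4b
10) 1914.894ms=6b +239.362ms=3/4b
11) 2154.255ms=27/4b +239.362ms=3/4b
12) 2393.617ms=15/2b +478.723ms=3/2b
13) 2872.34ms=9b +478.723ms=3/2b
14) 3351.064ms=21/2b +478.723ms=3/2b
Σ=12b of 12 (188bpm 3/4) — PASS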